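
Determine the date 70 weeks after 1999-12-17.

April 20, 2001

Adding 70 weeks = 490 days from December 17, 1999.
December has 31 days, so 31 − 17 = 14 days remain after December 17, 1999; 490 − 14 = 476 left.
January 2000 has 31 days: 476 − 31 = 445 left.
February 2000 has 29 days (2000 is a leap year (divisible by 400)): 445 − 29 = 416 left.
March 2000 has 31 days: 416 − 31 = 385 left.
April 2000 has 30 days: 385 − 30 = 355 left.
May 2000 has 31 days: 355 − 31 = 324 left.
June 2000 has 30 days: 324 − 30 = 294 left.
July 2000 has 31 days: 294 − 31 = 263 left.
August 2000 has 31 days: 263 − 31 = 232 left.
September 2000 has 30 days: 232 − 30 = 202 left.
October 2000 has 31 days: 202 − 31 = 171 left.
November 2000 has 30 days: 171 − 30 = 141 left.
December 2000 has 31 days: 141 − 31 = 110 left.
January 2001 has 31 days: 110 − 31 = 79 left.
February 2001 has 28 days (2001 is not a leap year): 79 − 28 = 51 left.
March 2001 has 31 days: 51 − 31 = 20 left.
20 days into April 2001 → April 20, 2001.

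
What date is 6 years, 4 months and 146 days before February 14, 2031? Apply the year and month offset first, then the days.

Subtracting 6 years, 4 months and 146 days from February 14, 2031: first the month/year part, then the days.
-6 years → 2025; month 2 − 4 = -2, which is month 10 of year 2024 → October 2024.
Day 14 is valid in October, giving October 14, 2024.
Now subtract 146 days from October 14, 2024.
Going back 14 days from October 14, 2024 reaches the end of the previous month; 146 − 14 = 132 left.
September 2024 has 30 days: 132 − 30 = 102 left.
August 2024 has 31 days: 102 − 31 = 71 left.
July 2024 has 31 days: 71 − 31 = 40 left.
June 2024 has 30 days: 40 − 30 = 10 left.
May 2024 has 31 days; 31 − 10 = 21 → May 21, 2024.

May 21, 2024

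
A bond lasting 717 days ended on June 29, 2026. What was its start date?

Going back 717 days from June 29, 2026.
Going back 29 days from June 29, 2026 reaches the end of the previous month; 717 − 29 = 688 left.
May 2026 has 31 days: 688 − 31 = 657 left.
April 2026 has 30 days: 657 − 30 = 627 left.
March 2026 has 31 days: 627 − 31 = 596 left.
February 2026 has 28 days (2026 is not a leap year): 596 − 28 = 568 left.
January 2026 has 31 days: 568 − 31 = 537 left.
December 2025 has 31 days: 537 − 31 = 506 left.
November 2025 has 30 days: 506 − 30 = 476 left.
October 2025 has 31 days: 476 − 31 = 445 left.
September 2025 has 30 days: 445 − 30 = 415 left.
August 2025 has 31 days: 415 − 31 = 384 left.
July 2025 has 31 days: 384 − 31 = 353 left.
June 2025 has 30 days: 353 − 30 = 323 left.
May 2025 has 31 days: 323 − 31 = 292 left.
April 2025 has 30 days: 292 − 30 = 262 left.
March 2025 has 31 days: 262 − 31 = 231 left.
February 2025 has 28 days (2025 is not a leap year): 231 − 28 = 203 left.
January 2025 has 31 days: 203 − 31 = 172 left.
December 2024 has 31 days: 172 − 31 = 141 left.
November 2024 has 30 days: 141 − 30 = 111 left.
October 2024 has 31 days: 111 − 31 = 80 left.
September 2024 has 30 days: 80 − 30 = 50 left.
August 2024 has 31 days: 50 − 31 = 19 left.
July 2024 has 31 days; 31 − 19 = 12 → July 12, 2024.

July 12, 2024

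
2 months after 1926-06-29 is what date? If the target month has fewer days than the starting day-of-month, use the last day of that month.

Adding 2 months from June 29, 1926.
month 6 + 2 = 8 → August 1926.
Day 29 is valid in August, giving August 29, 1926.

August 29, 1926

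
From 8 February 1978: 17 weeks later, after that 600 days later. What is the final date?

Advancing 17 weeks (= 119 days) from February 8, 1978:
February has 28 days, so 28 − 8 = 20 days remain after February 8, 1978; 119 − 20 = 99 left.
March 1978 has 31 days: 99 − 31 = 68 left.
April 1978 has 30 days: 68 − 30 = 38 left.
May 1978 has 31 days: 38 − 31 = 7 left.
7 days into June 1978 → June 7, 1978.
Adding 600 days from June 7, 1978:
June has 30 days, so 30 − 7 = 23 days remain after June 7, 1978; 600 − 23 = 577 left.
July 1978 has 31 days: 577 − 31 = 546 left.
August 1978 has 31 days: 546 − 31 = 515 left.
September 1978 has 30 days: 515 − 30 = 485 left.
October 1978 has 31 days: 485 − 31 = 454 left.
November 1978 has 30 days: 454 − 30 = 424 left.
December 1978 has 31 days: 424 − 31 = 393 left.
January 1979 has 31 days: 393 − 31 = 362 left.
February 1979 has 28 days (1979 is not a leap year): 362 − 28 = 334 left.
March 1979 has 31 days: 334 − 31 = 303 left.
April 1979 has 30 days: 303 − 30 = 273 left.
May 1979 has 31 days: 273 − 31 = 242 left.
June 1979 has 30 days: 242 − 30 = 212 left.
July 1979 has 31 days: 212 − 31 = 181 left.
August 1979 has 31 days: 181 − 31 = 150 left.
September 1979 has 30 days: 150 − 30 = 120 left.
October 1979 has 31 days: 120 − 31 = 89 left.
November 1979 has 30 days: 89 − 30 = 59 left.
December 1979 has 31 days: 59 − 31 = 28 left.
28 days into January 1980 → January 28, 1980.

January 28, 1980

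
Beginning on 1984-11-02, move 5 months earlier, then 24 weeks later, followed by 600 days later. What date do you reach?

July 10, 1986

Subtracting 5 months from November 2, 1984:
month 11 − 5 = 6 → June 1984.
Day 2 is valid in June, giving June 2, 1984.
Counting forward 24 weeks (= 168 days) from June 2, 1984:
June has 30 days, so 30 − 2 = 28 days remain after June 2, 1984; 168 − 28 = 140 left.
July 1984 has 31 days: 140 − 31 = 109 left.
August 1984 has 31 days: 109 − 31 = 78 left.
September 1984 has 30 days: 78 − 30 = 48 left.
October 1984 has 31 days: 48 − 31 = 17 left.
17 days into November 1984 → November 17, 1984.
Counting forward 600 days from November 17, 1984:
November has 30 days, so 30 − 17 = 13 days remain after November 17, 1984; 600 − 13 = 587 left.
December 1984 has 31 days: 587 − 31 = 556 left.
January 1985 has 31 days: 556 − 31 = 525 left.
February 1985 has 28 days (1985 is not a leap year): 525 − 28 = 497 left.
March 1985 has 31 days: 497 − 31 = 466 left.
April 1985 has 30 days: 466 − 30 = 436 left.
May 1985 has 31 days: 436 − 31 = 405 left.
June 1985 has 30 days: 405 − 30 = 375 left.
July 1985 has 31 days: 375 − 31 = 344 left.
August 1985 has 31 days: 344 − 31 = 313 left.
September 1985 has 30 days: 313 − 30 = 283 left.
October 1985 has 31 days: 283 − 31 = 252 left.
November 1985 has 30 days: 252 − 30 = 222 left.
December 1985 has 31 days: 222 − 31 = 191 left.
January 1986 has 31 days: 191 − 31 = 160 left.
February 1986 has 28 days (1986 is not a leap year): 160 − 28 = 132 left.
March 1986 has 31 days: 132 − 31 = 101 left.
April 1986 has 30 days: 101 − 30 = 71 left.
May 1986 has 31 days: 71 − 31 = 40 left.
June 1986 has 30 days: 40 − 30 = 10 left.
10 days into July 1986 → July 10, 1986.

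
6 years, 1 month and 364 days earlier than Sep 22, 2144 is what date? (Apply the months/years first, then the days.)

August 23, 2137

Going back 6 years, 1 month and 364 days from September 22, 2144: first the month/year part, then the days.
-6 years → 2138; month 9 − 1 = 8 → August 2138.
Day 22 is valid in August, giving August 22, 2138.
Now subtract 364 days from August 22, 2138.
Going back 22 days from August 22, 2138 reaches the end of the previous month; 364 − 22 = 342 left.
July 2138 has 31 days: 342 − 31 = 311 left.
June 2138 has 30 days: 311 − 30 = 281 left.
May 2138 has 31 days: 281 − 31 = 250 left.
April 2138 has 30 days: 250 − 30 = 220 left.
March 2138 has 31 days: 220 − 31 = 189 left.
February 2138 has 28 days (2138 is not a leap year): 189 − 28 = 161 left.
January 2138 has 31 days: 161 − 31 = 130 left.
December 2137 has 31 days: 130 − 31 = 99 left.
November 2137 has 30 days: 99 − 30 = 69 left.
October 2137 has 31 days: 69 − 31 = 38 left.
September 2137 has 30 days: 38 − 30 = 8 left.
August 2137 has 31 days; 31 − 8 = 23 → August 23, 2137.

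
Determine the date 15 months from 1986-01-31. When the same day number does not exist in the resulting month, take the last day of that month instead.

April 30, 1987

Counting forward 15 months from January 31, 1986.
month 1 + 15 = 16, which is month 4 of year 1987 → April 1987.
April 1987 has only 30 days and the start was day 31, so the date clamps to April 30, 1987.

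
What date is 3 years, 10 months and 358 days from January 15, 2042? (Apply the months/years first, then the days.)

Counting forward 3 years, 10 months and 358 days from January 15, 2042: first the month/year part, then the days.
+3 years → 2045; month 1 + 10 = 11 → November 2045.
Day 15 is valid in November, giving November 15, 2045.
Now add 358 days from November 15, 2045.
November has 30 days, so 30 − 15 = 15 days remain after November 15, 2045; 358 − 15 = 343 left.
December 2045 has 31 days: 343 − 31 = 312 left.
January 2046 has 31 days: 312 − 31 = 281 left.
February 2046 has 28 days (2046 is not a leap year): 281 − 28 = 253 left.
March 2046 has 31 days: 253 − 31 = 222 left.
April 2046 has 30 days: 222 − 30 = 192 left.
May 2046 has 31 days: 192 − 31 = 161 left.
June 2046 has 30 days: 161 − 30 = 131 left.
July 2046 has 31 days: 131 − 31 = 100 left.
August 2046 has 31 days: 100 − 31 = 69 left.
September 2046 has 30 days: 69 − 30 = 39 left.
October 2046 has 31 days: 39 − 31 = 8 left.
8 days into November 2046 → November 8, 2046.

November 8, 2046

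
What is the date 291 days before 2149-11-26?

February 8, 2149

Counting back 291 days from November 26, 2149.
Going back 26 days from November 26, 2149 reaches the end of the previous month; 291 − 26 = 265 left.
October 2149 has 31 days: 265 − 31 = 234 left.
September 2149 has 30 days: 234 − 30 = 204 left.
August 2149 has 31 days: 204 − 31 = 173 left.
July 2149 has 31 days: 173 − 31 = 142 left.
June 2149 has 30 days: 142 − 30 = 112 left.
May 2149 has 31 days: 112 − 31 = 81 left.
April 2149 has 30 days: 81 − 30 = 51 left.
March 2149 has 31 days: 51 − 31 = 20 left.
February 2149 has 28 days; 28 − 20 = 8 → February 8, 2149.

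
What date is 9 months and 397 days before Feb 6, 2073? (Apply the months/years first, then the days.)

April 5, 2071

Counting back 9 months and 397 days from February 6, 2073: first the month/year part, then the days.
month 2 − 9 = -7, which is month 5 of year 2072 → May 2072.
Day 6 is valid in May, giving May 6, 2072.
Now subtract 397 days from May 6, 2072.
Going back 6 days from May 6, 2072 reaches the end of the previous month; 397 − 6 = 391 left.
April 2072 has 30 days: 391 − 30 = 361 left.
March 2072 has 31 days: 361 − 31 = 330 left.
February 2072 has 29 days (2072 is a leap year): 330 − 29 = 301 left.
January 2072 has 31 days: 301 − 31 = 270 left.
December 2071 has 31 days: 270 − 31 = 239 left.
November 2071 has 30 days: 239 − 30 = 209 left.
October 2071 has 31 days: 209 − 31 = 178 left.
September 2071 has 30 days: 178 − 30 = 148 left.
August 2071 has 31 days: 148 − 31 = 117 left.
July 2071 has 31 days: 117 − 31 = 86 left.
June 2071 has 30 days: 86 − 30 = 56 left.
May 2071 has 31 days: 56 − 31 = 25 left.
April 2071 has 30 days; 30 − 25 = 5 → April 5, 2071.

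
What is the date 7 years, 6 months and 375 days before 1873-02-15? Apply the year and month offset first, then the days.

August 5, 1864

Counting back 7 years, 6 months and 375 days from February 15, 1873: first the month/year part, then the days.
-7 years → 1866; month 2 − 6 = -4, which is month 8 of year 1865 → August 1865.
Day 15 is valid in August, giving August 15, 1865.
Now subtract 375 days from August 15, 1865.
Going back 15 days from August 15, 1865 reaches the end of the previous month; 375 − 15 = 360 left.
July 1865 has 31 days: 360 − 31 = 329 left.
June 1865 has 30 days: 329 − 30 = 299 left.
May 1865 has 31 days: 299 − 31 = 268 left.
April 1865 has 30 days: 268 − 30 = 238 left.
March 1865 has 31 days: 238 − 31 = 207 left.
February 1865 has 28 days (1865 is not a leap year): 207 − 28 = 179 left.
January 1865 has 31 days: 179 − 31 = 148 left.
December 1864 has 31 days: 148 − 31 = 117 left.
November 1864 has 30 days: 117 − 30 = 87 left.
October 1864 has 31 days: 87 − 31 = 56 left.
September 1864 has 30 days: 56 − 30 = 26 left.
August 1864 has 31 days; 31 − 26 = 5 → August 5, 1864.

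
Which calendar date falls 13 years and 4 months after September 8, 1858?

Adding 13 years and 4 months from September 8, 1858.
+13 years → 1871; month 9 + 4 = 13, which is month 1 of year 1872 → January 1872.
Day 8 is valid in January, giving January 8, 1872.

January 8, 1872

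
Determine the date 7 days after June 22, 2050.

Advancing 7 days from June 22, 2050.
June has 30 days; 22 + 7 = 29, still in June.

June 29, 2050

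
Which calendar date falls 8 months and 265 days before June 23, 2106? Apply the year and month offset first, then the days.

Counting back 8 months and 265 days from June 23, 2106: first the month/year part, then the days.
month 6 − 8 = -2, which is month 10 of year 2105 → October 2105.
Day 23 is valid in October, giving October 23, 2105.
Now subtract 265 days from October 23, 2105.
Going back 23 days from October 23, 2105 reaches the end of the previous month; 265 − 23 = 242 left.
September 2105 has 30 days: 242 − 30 = 212 left.
August 2105 has 31 days: 212 − 31 = 181 left.
July 2105 has 31 days: 181 − 31 = 150 left.
June 2105 has 30 days: 150 − 30 = 120 left.
May 2105 has 31 days: 120 − 31 = 89 left.
April 2105 has 30 days: 89 − 30 = 59 left.
March 2105 has 31 days: 59 − 31 = 28 left.
February 2105 has 28 days (2105 is not a leap year): 28 − 28 = 0 left.
January 2105 has 31 days; 31 − 0 = 31 → January 31, 2105.

January 31, 2105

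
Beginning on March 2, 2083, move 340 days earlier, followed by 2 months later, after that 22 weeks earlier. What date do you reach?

Subtracting 340 days from March 2, 2083:
Going back 2 days from March 2, 2083 reaches the end of the previous month; 340 − 2 = 338 left.
February 2083 has 28 days (2083 is not a leap year): 338 − 28 = 310 left.
January 2083 has 31 days: 310 − 31 = 279 left.
December 2082 has 31 days: 279 − 31 = 248 left.
November 2082 has 30 days: 248 − 30 = 218 left.
October 2082 has 31 days: 218 − 31 = 187 left.
September 2082 has 30 days: 187 − 30 = 157 left.
August 2082 has 31 days: 157 − 31 = 126 left.
July 2082 has 31 days: 126 − 31 = 95 left.
June 2082 has 30 days: 95 − 30 = 65 left.
May 2082 has 31 days: 65 − 31 = 34 left.
April 2082 has 30 days: 34 − 30 = 4 left.
March 2082 has 31 days; 31 − 4 = 27 → March 27, 2082.
Advancing 2 months from March 27, 2082:
month 3 + 2 = 5 → May 2082.
Day 27 is valid in May, giving May 27, 2082.
Subtracting 22 weeks (= 154 days) from May 27, 2082:
Going back 27 days from May 27, 2082 reaches the end of the previous month; 154 − 27 = 127 left.
April 2082 has 30 days: 127 − 30 = 97 left.
March 2082 has 31 days: 97 − 31 = 66 left.
February 2082 has 28 days (2082 is not a leap year): 66 − 28 = 38 left.
January 2082 has 31 days: 38 − 31 = 7 left.
December 2081 has 31 days; 31 − 7 = 24 → December 24, 2081.

December 24, 2081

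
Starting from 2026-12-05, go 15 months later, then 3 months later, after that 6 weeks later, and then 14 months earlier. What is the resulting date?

May 17, 2027

Advancing 15 months from December 5, 2026:
month 12 + 15 = 27, which is month 3 of year 2028 → March 2028.
Day 5 is valid in March, giving March 5, 2028.
Counting forward 3 months from March 5, 2028:
month 3 + 3 = 6 → June 2028.
Day 5 is valid in June, giving June 5, 2028.
Counting forward 6 weeks (= 42 days) from June 5, 2028:
June has 30 days, so 30 − 5 = 25 days remain after June 5, 2028; 42 − 25 = 17 left.
17 days into July 2028 → July 17, 2028.
Counting back 14 months from July 17, 2028:
month 7 − 14 = -7, which is month 5 of year 2027 → May 2027.
Day 17 is valid in May, giving May 17, 2027.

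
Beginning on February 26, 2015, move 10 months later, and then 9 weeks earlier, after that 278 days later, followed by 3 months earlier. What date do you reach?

April 28, 2016

Counting forward 10 months from February 26, 2015:
month 2 + 10 = 12 → December 2015.
Day 26 is valid in December, giving December 26, 2015.
Going back 9 weeks (= 63 days) from December 26, 2015:
Going back 26 days from December 26, 2015 reaches the end of the previous month; 63 − 26 = 37 left.
November 2015 has 30 days: 37 − 30 = 7 left.
October 2015 has 31 days; 31 − 7 = 24 → October 24, 2015.
Counting forward 278 days from October 24, 2015:
October has 31 days, so 31 − 24 = 7 days remain after October 24, 2015; 278 − 7 = 271 left.
November 2015 has 30 days: 271 − 30 = 241 left.
December 2015 has 31 days: 241 − 31 = 210 left.
January 2016 has 31 days: 210 − 31 = 179 left.
February 2016 has 29 days (2016 is a leap year): 179 − 29 = 150 left.
March 2016 has 31 days: 150 − 31 = 119 left.
April 2016 has 30 days: 119 − 30 = 89 left.
May 2016 has 31 days: 89 − 31 = 58 left.
June 2016 has 30 days: 58 − 30 = 28 left.
28 days into July 2016 → July 28, 2016.
Subtracting 3 months from July 28, 2016:
month 7 − 3 = 4 → April 2016.
Day 28 is valid in April, giving April 28, 2016.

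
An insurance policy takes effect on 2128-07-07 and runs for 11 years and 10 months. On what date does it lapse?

Adding 11 years and 10 months from July 7, 2128.
+11 years → 2139; month 7 + 10 = 17, which is month 5 of year 2140 → May 2140.
Day 7 is valid in May, giving May 7, 2140.

May 7, 2140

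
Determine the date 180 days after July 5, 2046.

January 1, 2047

Adding 180 days from July 5, 2046.
July has 31 days, so 31 − 5 = 26 days remain after July 5, 2046; 180 − 26 = 154 left.
August 2046 has 31 days: 154 − 31 = 123 left.
September 2046 has 30 days: 123 − 30 = 93 left.
October 2046 has 31 days: 93 − 31 = 62 left.
November 2046 has 30 days: 62 − 30 = 32 left.
December 2046 has 31 days: 32 − 31 = 1 left.
1 day into January 2047 → January 1, 2047.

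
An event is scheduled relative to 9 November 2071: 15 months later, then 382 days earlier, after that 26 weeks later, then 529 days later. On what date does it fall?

Advancing 15 months from November 9, 2071:
month 11 + 15 = 26, which is month 2 of year 2073 → February 2073.
Day 9 is valid in February, giving February 9, 2073.
Subtracting 382 days from February 9, 2073:
Going back 9 days from February 9, 2073 reaches the end of the previous month; 382 − 9 = 373 left.
January 2073 has 31 days: 373 − 31 = 342 left.
December 2072 has 31 days: 342 − 31 = 311 left.
November 2072 has 30 days: 311 − 30 = 281 left.
October 2072 has 31 days: 281 − 31 = 250 left.
September 2072 has 30 days: 250 − 30 = 220 left.
August 2072 has 31 days: 220 − 31 = 189 left.
July 2072 has 31 days: 189 − 31 = 158 left.
June 2072 has 30 days: 158 − 30 = 128 left.
May 2072 has 31 days: 128 − 31 = 97 left.
April 2072 has 30 days: 97 − 30 = 67 left.
March 2072 has 31 days: 67 − 31 = 36 left.
February 2072 has 29 days (2072 is a leap year): 36 − 29 = 7 left.
January 2072 has 31 days; 31 − 7 = 24 → January 24, 2072.
Advancing 26 weeks (= 182 days) from January 24, 2072:
January has 31 days, so 31 − 24 = 7 days remain after January 24, 2072; 182 − 7 = 175 left.
February 2072 has 29 days (2072 is a leap year): 175 − 29 = 146 left.
March 2072 has 31 days: 146 − 31 = 115 left.
April 2072 has 30 days: 115 − 30 = 85 left.
May 2072 has 31 days: 85 − 31 = 54 left.
June 2072 has 30 days: 54 − 30 = 24 left.
24 days into July 2072 → July 24, 2072.
Advancing 529 days from July 24, 2072:
July has 31 days, so 31 − 24 = 7 days remain after July 24, 2072; 529 − 7 = 522 left.
August 2072 has 31 days: 522 − 31 = 491 left.
September 2072 has 30 days: 491 − 30 = 461 left.
October 2072 has 31 days: 461 − 31 = 430 left.
November 2072 has 30 days: 430 − 30 = 400 left.
December 2072 has 31 days: 400 − 31 = 369 left.
January 2073 has 31 days: 369 − 31 = 338 left.
February 2073 has 28 days (2073 is not a leap year): 338 − 28 = 310 left.
March 2073 has 31 days: 310 − 31 = 279 left.
April 2073 has 30 days: 279 − 30 = 249 left.
May 2073 has 31 days: 249 − 31 = 218 left.
June 2073 has 30 days: 218 − 30 = 188 left.
July 2073 has 31 days: 188 − 31 = 157 left.
August 2073 has 31 days: 157 − 31 = 126 left.
September 2073 has 30 days: 126 − 30 = 96 left.
October 2073 has 31 days: 96 − 31 = 65 left.
November 2073 has 30 days: 65 − 30 = 35 left.
December 2073 has 31 days: 35 − 31 = 4 left.
4 days into January 2074 → January 4, 2074.

January 4, 2074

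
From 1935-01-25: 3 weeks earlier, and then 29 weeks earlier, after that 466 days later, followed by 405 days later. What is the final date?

November 2, 1936

Subtracting 3 weeks (= 21 days) from January 25, 1935:
25 − 21 = 4, still in January 1935.
Counting back 29 weeks (= 203 days) from January 4, 1935:
Going back 4 days from January 4, 1935 reaches the end of the previous month; 203 − 4 = 199 left.
December 1934 has 31 days: 199 − 31 = 168 left.
November 1934 has 30 days: 168 − 30 = 138 left.
October 1934 has 31 days: 138 − 31 = 107 left.
September 1934 has 30 days: 107 − 30 = 77 left.
August 1934 has 31 days: 77 − 31 = 46 left.
July 1934 has 31 days: 46 − 31 = 15 left.
June 1934 has 30 days; 30 − 15 = 15 → June 15, 1934.
Adding 466 days from June 15, 1934:
June has 30 days, so 30 − 15 = 15 days remain after June 15, 1934; 466 − 15 = 451 left.
July 1934 has 31 days: 451 − 31 = 420 left.
August 1934 has 31 days: 420 − 31 = 389 left.
September 1934 has 30 days: 389 − 30 = 359 left.
October 1934 has 31 days: 359 − 31 = 328 left.
November 1934 has 30 days: 328 − 30 = 298 left.
December 1934 has 31 days: 298 − 31 = 267 left.
January 1935 has 31 days: 267 − 31 = 236 left.
February 1935 has 28 days (1935 is not a leap year): 236 − 28 = 208 left.
March 1935 has 31 days: 208 − 31 = 177 left.
April 1935 has 30 days: 177 − 30 = 147 left.
May 1935 has 31 days: 147 − 31 = 116 left.
June 1935 has 30 days: 116 − 30 = 86 left.
July 1935 has 31 days: 86 − 31 = 55 left.
August 1935 has 31 days: 55 − 31 = 24 left.
24 days into September 1935 → September 24, 1935.
Counting forward 405 days from September 24, 1935:
September has 30 days, so 30 − 24 = 6 days remain after September 24, 1935; 405 − 6 = 399 left.
October 1935 has 31 days: 399 − 31 = 368 left.
November 1935 has 30 days: 368 − 30 = 338 left.
December 1935 has 31 days: 338 − 31 = 307 left.
January 1936 has 31 days: 307 − 31 = 276 left.
February 1936 has 29 days (1936 is a leap year): 276 − 29 = 247 left.
March 1936 has 31 days: 247 − 31 = 216 left.
April 1936 has 30 days: 216 − 30 = 186 left.
May 1936 has 31 days: 186 − 31 = 155 left.
June 1936 has 30 days: 155 − 30 = 125 left.
July 1936 has 31 days: 125 − 31 = 94 left.
August 1936 has 31 days: 94 − 31 = 63 left.
September 1936 has 30 days: 63 − 30 = 33 left.
October 1936 has 31 days: 33 − 31 = 2 left.
2 days into November 1936 → November 2, 1936.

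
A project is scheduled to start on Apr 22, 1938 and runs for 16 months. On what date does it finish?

August 22, 1939

Counting forward 16 months from April 22, 1938.
month 4 + 16 = 20, which is month 8 of year 1939 → August 1939.
Day 22 is valid in August, giving August 22, 1939.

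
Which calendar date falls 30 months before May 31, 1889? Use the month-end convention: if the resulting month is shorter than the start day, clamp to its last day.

Subtracting 30 months from May 31, 1889.
month 5 − 30 = -25, which is month 11 of year 1886 → November 1886.
November 1886 has only 30 days and the start was day 31, so the date clamps to November 30, 1886.

November 30, 1886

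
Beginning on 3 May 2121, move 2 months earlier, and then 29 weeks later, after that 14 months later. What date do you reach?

November 22, 2122

Counting back 2 months from May 3, 2121:
month 5 − 2 = 3 → March 2121.
Day 3 is valid in March, giving March 3, 2121.
Advancing 29 weeks (= 203 days) from March 3, 2121:
March has 31 days, so 31 − 3 = 28 days remain after March 3, 2121; 203 − 28 = 175 left.
April 2121 has 30 days: 175 − 30 = 145 left.
May 2121 has 31 days: 145 − 31 = 114 left.
June 2121 has 30 days: 114 − 30 = 84 left.
July 2121 has 31 days: 84 − 31 = 53 left.
August 2121 has 31 days: 53 − 31 = 22 left.
22 days into September 2121 → September 22, 2121.
Advancing 14 months from September 22, 2121:
month 9 + 14 = 23, which is month 11 of year 2122 → November 2122.
Day 22 is valid in November, giving November 22, 2122.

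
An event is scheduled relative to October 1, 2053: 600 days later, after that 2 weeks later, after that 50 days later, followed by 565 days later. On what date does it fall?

February 11, 2057

Adding 600 days from October 1, 2053:
October has 31 days, so 31 − 1 = 30 days remain after October 1, 2053; 600 − 30 = 570 left.
November 2053 has 30 days: 570 − 30 = 540 left.
December 2053 has 31 days: 540 − 31 = 509 left.
January 2054 has 31 days: 509 − 31 = 478 left.
February 2054 has 28 days (2054 is not a leap year): 478 − 28 = 450 left.
March 2054 has 31 days: 450 − 31 = 419 left.
April 2054 has 30 days: 419 − 30 = 389 left.
May 2054 has 31 days: 389 − 31 = 358 left.
June 2054 has 30 days: 358 − 30 = 328 left.
July 2054 has 31 days: 328 − 31 = 297 left.
August 2054 has 31 days: 297 − 31 = 266 left.
September 2054 has 30 days: 266 − 30 = 236 left.
October 2054 has 31 days: 236 − 31 = 205 left.
November 2054 has 30 days: 205 − 30 = 175 left.
December 2054 has 31 days: 175 − 31 = 144 left.
January 2055 has 31 days: 144 − 31 = 113 left.
February 2055 has 28 days (2055 is not a leap year): 113 − 28 = 85 left.
March 2055 has 31 days: 85 − 31 = 54 left.
April 2055 has 30 days: 54 − 30 = 24 left.
24 days into May 2055 → May 24, 2055.
Adding 2 weeks (= 14 days) from May 24, 2055:
May has 31 days, so 31 − 24 = 7 days remain after May 24, 2055; 14 − 7 = 7 left.
7 days into June 2055 → June 7, 2055.
Adding 50 days from June 7, 2055:
June has 30 days, so 30 − 7 = 23 days remain after June 7, 2055; 50 − 23 = 27 left.
27 days into July 2055 → July 27, 2055.
Advancing 565 days from July 27, 2055:
July has 31 days, so 31 − 27 = 4 days remain after July 27, 2055; 565 − 4 = 561 left.
August 2055 has 31 days: 561 − 31 = 530 left.
September 2055 has 30 days: 530 − 30 = 500 left.
October 2055 has 31 days: 500 − 31 = 469 left.
November 2055 has 30 days: 469 − 30 = 439 left.
December 2055 has 31 days: 439 − 31 = 408 left.
January 2056 has 31 days: 408 − 31 = 377 left.
February 2056 has 29 days (2056 is a leap year): 377 − 29 = 348 left.
March 2056 has 31 days: 348 − 31 = 317 left.
April 2056 has 30 days: 317 − 30 = 287 left.
May 2056 has 31 days: 287 − 31 = 256 left.
June 2056 has 30 days: 256 − 30 = 226 left.
July 2056 has 31 days: 226 − 31 = 195 left.
August 2056 has 31 days: 195 − 31 = 164 left.
September 2056 has 30 days: 164 − 30 = 134 left.
October 2056 has 31 days: 134 − 31 = 103 left.
November 2056 has 30 days: 103 − 30 = 73 left.
December 2056 has 31 days: 73 − 31 = 42 left.
January 2057 has 31 days: 42 − 31 = 11 left.
11 days into February 2057 → February 11, 2057.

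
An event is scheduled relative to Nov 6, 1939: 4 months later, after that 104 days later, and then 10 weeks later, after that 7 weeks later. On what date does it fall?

Advancing 4 months from November 6, 1939:
month 11 + 4 = 15, which is month 3 of year 1940 → March 1940.
Day 6 is valid in March, giving March 6, 1940.
Advancing 104 days from March 6, 1940:
March has 31 days, so 31 − 6 = 25 days remain after March 6, 1940; 104 − 25 = 79 left.
April 1940 has 30 days: 79 − 30 = 49 left.
May 1940 has 31 days: 49 − 31 = 18 left.
18 days into June 1940 → June 18, 1940.
Advancing 10 weeks (= 70 days) from June 18, 1940:
June has 30 days, so 30 − 18 = 12 days remain after June 18, 1940; 70 − 12 = 58 left.
July 1940 has 31 days: 58 − 31 = 27 left.
27 days into August 1940 → August 27, 1940.
Advancing 7 weeks (= 49 days) from August 27, 1940:
August has 31 days, so 31 − 27 = 4 days remain after August 27, 1940; 49 − 4 = 45 left.
September 1940 has 30 days: 45 − 30 = 15 left.
15 days into October 1940 → October 15, 1940.

October 15, 1940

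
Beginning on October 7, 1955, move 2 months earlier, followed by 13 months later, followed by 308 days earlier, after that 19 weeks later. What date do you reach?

Subtracting 2 months from October 7, 1955:
month 10 − 2 = 8 → August 1955.
Day 7 is valid in August, giving August 7, 1955.
Counting forward 13 months from August 7, 1955:
month 8 + 13 = 21, which is month 9 of year 1956 → September 1956.
Day 7 is valid in September, giving September 7, 1956.
Going back 308 days from September 7, 1956:
Going back 7 days from September 7, 1956 reaches the end of the previous month; 308 − 7 = 301 left.
August 1956 has 31 days: 301 − 31 = 270 left.
July 1956 has 31 days: 270 − 31 = 239 left.
June 1956 has 30 days: 239 − 30 = 209 left.
May 1956 has 31 days: 209 − 31 = 178 left.
April 1956 has 30 days: 178 − 30 = 148 left.
March 1956 has 31 days: 148 − 31 = 117 left.
February 1956 has 29 days (1956 is a leap year): 117 − 29 = 88 left.
January 1956 has 31 days: 88 − 31 = 57 left.
December 1955 has 31 days: 57 − 31 = 26 left.
November 1955 has 30 days; 30 − 26 = 4 → November 4, 1955.
Adding 19 weeks (= 133 days) from November 4, 1955:
November has 30 days, so 30 − 4 = 26 days remain after November 4, 1955; 133 − 26 = 107 left.
December 1955 has 31 days: 107 − 31 = 76 left.
January 1956 has 31 days: 76 − 31 = 45 left.
February 1956 has 29 days (1956 is a leap year): 45 − 29 = 16 left.
16 days into March 1956 → March 16, 1956.

March 16, 1956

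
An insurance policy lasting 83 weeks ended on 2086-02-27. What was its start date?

July 26, 2084

Subtracting 83 weeks = 581 days from February 27, 2086.
Going back 27 days from February 27, 2086 reaches the end of the previous month; 581 − 27 = 554 left.
January 2086 has 31 days: 554 − 31 = 523 left.
December 2085 has 31 days: 523 − 31 = 492 left.
November 2085 has 30 days: 492 − 30 = 462 left.
October 2085 has 31 days: 462 − 31 = 431 left.
September 2085 has 30 days: 431 − 30 = 401 left.
August 2085 has 31 days: 401 − 31 = 370 left.
July 2085 has 31 days: 370 − 31 = 339 left.
June 2085 has 30 days: 339 − 30 = 309 left.
May 2085 has 31 days: 309 − 31 = 278 left.
April 2085 has 30 days: 278 − 30 = 248 left.
March 2085 has 31 days: 248 − 31 = 217 left.
February 2085 has 28 days (2085 is not a leap year): 217 − 28 = 189 left.
January 2085 has 31 days: 189 − 31 = 158 left.
December 2084 has 31 days: 158 − 31 = 127 left.
November 2084 has 30 days: 127 − 30 = 97 left.
October 2084 has 31 days: 97 − 31 = 66 left.
September 2084 has 30 days: 66 − 30 = 36 left.
August 2084 has 31 days: 36 − 31 = 5 left.
July 2084 has 31 days; 31 − 5 = 26 → July 26, 2084.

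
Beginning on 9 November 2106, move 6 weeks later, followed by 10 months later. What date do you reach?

October 21, 2107

Adding 6 weeks (= 42 days) from November 9, 2106:
November has 30 days, so 30 − 9 = 21 days remain after November 9, 2106; 42 − 21 = 21 left.
21 days into December 2106 → December 21, 2106.
Adding 10 months from December 21, 2106:
month 12 + 10 = 22, which is month 10 of year 2107 → October 2107.
Day 21 is valid in October, giving October 21, 2107.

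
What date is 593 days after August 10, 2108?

March 26, 2110

Adding 593 days from August 10, 2108.
August has 31 days, so 31 − 10 = 21 days remain after August 10, 2108; 593 − 21 = 572 left.
September 2108 has 30 days: 572 − 30 = 542 left.
October 2108 has 31 days: 542 − 31 = 511 left.
November 2108 has 30 days: 511 − 30 = 481 left.
December 2108 has 31 days: 481 − 31 = 450 left.
January 2109 has 31 days: 450 − 31 = 419 left.
February 2109 has 28 days (2109 is not a leap year): 419 − 28 = 391 left.
March 2109 has 31 days: 391 − 31 = 360 left.
April 2109 has 30 days: 360 − 30 = 330 left.
May 2109 has 31 days: 330 − 31 = 299 left.
June 2109 has 30 days: 299 − 30 = 269 left.
July 2109 has 31 days: 269 − 31 = 238 left.
August 2109 has 31 days: 238 − 31 = 207 left.
September 2109 has 30 days: 207 − 30 = 177 left.
October 2109 has 31 days: 177 − 31 = 146 left.
November 2109 has 30 days: 146 − 30 = 116 left.
December 2109 has 31 days: 116 − 31 = 85 left.
January 2110 has 31 days: 85 − 31 = 54 left.
February 2110 has 28 days (2110 is not a leap year): 54 − 28 = 26 left.
26 days into March 2110 → March 26, 2110.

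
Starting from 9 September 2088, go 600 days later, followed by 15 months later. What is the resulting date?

August 2, 2091

Counting forward 600 days from September 9, 2088:
September has 30 days, so 30 − 9 = 21 days remain after September 9, 2088; 600 − 21 = 579 left.
October 2088 has 31 days: 579 − 31 = 548 left.
November 2088 has 30 days: 548 − 30 = 518 left.
December 2088 has 31 days: 518 − 31 = 487 left.
January 2089 has 31 days: 487 − 31 = 456 left.
February 2089 has 28 days (2089 is not a leap year): 456 − 28 = 428 left.
March 2089 has 31 days: 428 − 31 = 397 left.
April 2089 has 30 days: 397 − 30 = 367 left.
May 2089 has 31 days: 367 − 31 = 336 left.
June 2089 has 30 days: 336 − 30 = 306 left.
July 2089 has 31 days: 306 − 31 = 275 left.
August 2089 has 31 days: 275 − 31 = 244 left.
September 2089 has 30 days: 244 − 30 = 214 left.
October 2089 has 31 days: 214 − 31 = 183 left.
November 2089 has 30 days: 183 − 30 = 153 left.
December 2089 has 31 days: 153 − 31 = 122 left.
January 2090 has 31 days: 122 − 31 = 91 left.
February 2090 has 28 days (2090 is not a leap year): 91 − 28 = 63 left.
March 2090 has 31 days: 63 − 31 = 32 left.
April 2090 has 30 days: 32 − 30 = 2 left.
2 days into May 2090 → May 2, 2090.
Counting forward 15 months from May 2, 2090:
month 5 + 15 = 20, which is month 8 of year 2091 → August 2091.
Day 2 is valid in August, giving August 2, 2091.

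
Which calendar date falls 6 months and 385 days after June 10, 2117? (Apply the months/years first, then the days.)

Advancing 6 months and 385 days from June 10, 2117: first the month/year part, then the days.
month 6 + 6 = 12 → December 2117.
Day 10 is valid in December, giving December 10, 2117.
Now add 385 days from December 10, 2117.
December has 31 days, so 31 − 10 = 21 days remain after December 10, 2117; 385 − 21 = 364 left.
January 2118 has 31 days: 364 − 31 = 333 left.
February 2118 has 28 days (2118 is not a leap year): 333 − 28 = 305 left.
March 2118 has 31 days: 305 − 31 = 274 left.
April 2118 has 30 days: 274 − 30 = 244 left.
May 2118 has 31 days: 244 − 31 = 213 left.
June 2118 has 30 days: 213 − 30 = 183 left.
July 2118 has 31 days: 183 − 31 = 152 left.
August 2118 has 31 days: 152 − 31 = 121 left.
September 2118 has 30 days: 121 − 30 = 91 left.
October 2118 has 31 days: 91 − 31 = 60 left.
November 2118 has 30 days: 60 − 30 = 30 left.
30 days into December 2118 → December 30, 2118.

December 30, 2118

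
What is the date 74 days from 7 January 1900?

March 22, 1900

Counting forward 74 days from January 7, 1900.
January has 31 days, so 31 − 7 = 24 days remain after January 7, 1900; 74 − 24 = 50 left.
February 1900 has 28 days (1900 is not a leap year (divisible by 100 but not 400)): 50 − 28 = 22 left.
22 days into March 1900 → March 22, 1900.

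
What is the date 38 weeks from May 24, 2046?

February 14, 2047

Counting forward 38 weeks = 266 days from May 24, 2046.
May has 31 days, so 31 − 24 = 7 days remain after May 24, 2046; 266 − 7 = 259 left.
June 2046 has 30 days: 259 − 30 = 229 left.
July 2046 has 31 days: 229 − 31 = 198 left.
August 2046 has 31 days: 198 − 31 = 167 left.
September 2046 has 30 days: 167 − 30 = 137 left.
October 2046 has 31 days: 137 − 31 = 106 left.
November 2046 has 30 days: 106 − 30 = 76 left.
December 2046 has 31 days: 76 − 31 = 45 left.
January 2047 has 31 days: 45 − 31 = 14 left.
14 days into February 2047 → February 14, 2047.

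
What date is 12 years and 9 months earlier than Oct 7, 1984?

January 7, 1972

Going back 12 years and 9 months from October 7, 1984.
-12 years → 1972; month 10 − 9 = 1 → January 1972.
Day 7 is valid in January, giving January 7, 1972.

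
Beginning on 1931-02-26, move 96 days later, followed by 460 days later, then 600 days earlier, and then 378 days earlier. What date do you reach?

December 31, 1929

Adding 96 days from February 26, 1931:
February has 28 days, so 28 − 26 = 2 days remain after February 26, 1931; 96 − 2 = 94 left.
March 1931 has 31 days: 94 − 31 = 63 left.
April 1931 has 30 days: 63 − 30 = 33 left.
May 1931 has 31 days: 33 − 31 = 2 left.
2 days into June 1931 → June 2, 1931.
Advancing 460 days from June 2, 1931:
June has 30 days, so 30 − 2 = 28 days remain after June 2, 1931; 460 − 28 = 432 left.
July 1931 has 31 days: 432 − 31 = 401 left.
August 1931 has 31 days: 401 − 31 = 370 left.
September 1931 has 30 days: 370 − 30 = 340 left.
October 1931 has 31 days: 340 − 31 = 309 left.
November 1931 has 30 days: 309 − 30 = 279 left.
December 1931 has 31 days: 279 − 31 = 248 left.
January 1932 has 31 days: 248 − 31 = 217 left.
February 1932 has 29 days (1932 is a leap year): 217 − 29 = 188 left.
March 1932 has 31 days: 188 − 31 = 157 left.
April 1932 has 30 days: 157 − 30 = 127 left.
May 1932 has 31 days: 127 − 31 = 96 left.
June 1932 has 30 days: 96 − 30 = 66 left.
July 1932 has 31 days: 66 − 31 = 35 left.
August 1932 has 31 days: 35 − 31 = 4 left.
4 days into September 1932 → September 4, 1932.
Counting back 600 days from September 4, 1932:
Going back 4 days from September 4, 1932 reaches the end of the previous month; 600 − 4 = 596 left.
August 1932 has 31 days: 596 − 31 = 565 left.
July 1932 has 31 days: 565 − 31 = 534 left.
June 1932 has 30 days: 534 − 30 = 504 left.
May 1932 has 31 days: 504 − 31 = 473 left.
April 1932 has 30 days: 473 − 30 = 443 left.
March 1932 has 31 days: 443 − 31 = 412 left.
February 1932 has 29 days (1932 is a leap year): 412 − 29 = 383 left.
January 1932 has 31 days: 383 − 31 = 352 left.
December 1931 has 31 days: 352 − 31 = 321 left.
November 1931 has 30 days: 321 − 30 = 291 left.
October 1931 has 31 days: 291 − 31 = 260 left.
September 1931 has 30 days: 260 − 30 = 230 left.
August 1931 has 31 days: 230 − 31 = 199 left.
July 1931 has 31 days: 199 − 31 = 168 left.
June 1931 has 30 days: 168 − 30 = 138 left.
May 1931 has 31 days: 138 − 31 = 107 left.
April 1931 has 30 days: 107 − 30 = 77 left.
March 1931 has 31 days: 77 − 31 = 46 left.
February 1931 has 28 days (1931 is not a leap year): 46 − 28 = 18 left.
January 1931 has 31 days; 31 − 18 = 13 → January 13, 1931.
Counting back 378 days from January 13, 1931:
Going back 13 days from January 13, 1931 reaches the end of the previous month; 378 − 13 = 365 left.
December 1930 has 31 days: 365 − 31 = 334 left.
November 1930 has 30 days: 334 − 30 = 304 left.
October 1930 has 31 days: 304 − 31 = 273 left.
September 1930 has 30 days: 273 − 30 = 243 left.
August 1930 has 31 days: 243 − 31 = 212 left.
July 1930 has 31 days: 212 − 31 = 181 left.
June 1930 has 30 days: 181 − 30 = 151 left.
May 1930 has 31 days: 151 − 31 = 120 left.
April 1930 has 30 days: 120 − 30 = 90 left.
March 1930 has 31 days: 90 − 31 = 59 left.
February 1930 has 28 days (1930 is not a leap year): 59 − 28 = 31 left.
January 1930 has 31 days: 31 − 31 = 0 left.
December 1929 has 31 days; 31 − 0 = 31 → December 31, 1929.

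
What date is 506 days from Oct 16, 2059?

Counting forward 506 days from October 16, 2059.
October has 31 days, so 31 − 16 = 15 days remain after October 16, 2059; 506 − 15 = 491 left.
November 2059 has 30 days: 491 − 30 = 461 left.
December 2059 has 31 days: 461 − 31 = 430 left.
January 2060 has 31 days: 430 − 31 = 399 left.
February 2060 has 29 days (2060 is a leap year): 399 − 29 = 370 left.
March 2060 has 31 days: 370 − 31 = 339 left.
April 2060 has 30 days: 339 − 30 = 309 left.
May 2060 has 31 days: 309 − 31 = 278 left.
June 2060 has 30 days: 278 − 30 = 248 left.
July 2060 has 31 days: 248 − 31 = 217 left.
August 2060 has 31 days: 217 − 31 = 186 left.
September 2060 has 30 days: 186 − 30 = 156 left.
October 2060 has 31 days: 156 − 31 = 125 left.
November 2060 has 30 days: 125 − 30 = 95 left.
December 2060 has 31 days: 95 − 31 = 64 left.
January 2061 has 31 days: 64 − 31 = 33 left.
February 2061 has 28 days (2061 is not a leap year): 33 − 28 = 5 left.
5 days into March 2061 → March 5, 2061.

March 5, 2061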